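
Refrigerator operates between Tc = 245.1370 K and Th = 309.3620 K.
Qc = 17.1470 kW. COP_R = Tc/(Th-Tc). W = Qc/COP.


COP = 245.1370 / 64.2250 = 3.8168
W = 17.1470 / 3.8168 = 4.4925 kW

COP = 3.8168, W = 4.4925 kW


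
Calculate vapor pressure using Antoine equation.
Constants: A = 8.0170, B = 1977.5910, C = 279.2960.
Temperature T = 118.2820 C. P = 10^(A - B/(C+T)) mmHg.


C+T = 397.5780
B/(C+T) = 4.9741
log10(P) = 8.0170 - 4.9741 = 3.0429
P = 10^3.0429 = 1103.8355 mmHg

1103.8355 mmHg


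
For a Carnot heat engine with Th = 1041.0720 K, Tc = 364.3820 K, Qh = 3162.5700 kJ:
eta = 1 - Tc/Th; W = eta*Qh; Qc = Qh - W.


eta = 1 - 364.3820/1041.0720 = 0.6500
W = 0.6500 * 3162.5700 = 2055.6498 kJ
Qc = 3162.5700 - 2055.6498 = 1106.9202 kJ

eta = 64.9993%, W = 2055.6498 kJ, Qc = 1106.9202 kJ


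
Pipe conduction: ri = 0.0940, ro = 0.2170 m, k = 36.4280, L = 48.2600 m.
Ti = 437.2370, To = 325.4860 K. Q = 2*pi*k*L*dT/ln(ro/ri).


dT = 111.7510 K
ln(ro/ri) = 0.8366
Q = 2*pi*36.4280*48.2600*111.7510 / 0.8366 = 1475484.7898 W

1475484.7898 W


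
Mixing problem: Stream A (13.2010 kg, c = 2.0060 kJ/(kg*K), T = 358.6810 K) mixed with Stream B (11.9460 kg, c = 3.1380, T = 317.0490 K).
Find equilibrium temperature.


num = 21383.3780
den = 63.9678
Tf = 334.2837 K

334.2837 K


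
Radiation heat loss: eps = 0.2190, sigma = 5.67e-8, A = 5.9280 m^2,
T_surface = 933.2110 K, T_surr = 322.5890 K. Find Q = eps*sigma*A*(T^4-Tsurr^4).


T^4 = 7.5844e+11
Tsurr^4 = 1.0829e+10
Q = 0.2190 * 5.67e-8 * 5.9280 * 7.4761e+11 = 55031.2084 W

55031.2084 W


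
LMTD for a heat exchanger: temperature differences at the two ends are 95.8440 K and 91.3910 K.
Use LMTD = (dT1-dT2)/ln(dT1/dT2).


dT1/dT2 = 1.0487
ln(dT1/dT2) = 0.0476
LMTD = 4.4530 / 0.0476 = 93.5998 K

93.5998 K


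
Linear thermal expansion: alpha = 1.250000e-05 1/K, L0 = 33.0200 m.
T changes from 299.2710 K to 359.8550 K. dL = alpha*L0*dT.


dT = 60.5840 K
dL = 1.250000e-05 * 33.0200 * 60.5840 = 0.025006 m
L_final = 33.045006 m

dL = 0.025006 m


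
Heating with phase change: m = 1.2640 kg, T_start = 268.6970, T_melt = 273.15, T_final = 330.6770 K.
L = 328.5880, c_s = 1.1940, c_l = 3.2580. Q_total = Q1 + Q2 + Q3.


Q1 (sensible, solid) = 1.2640 * 1.1940 * 4.4530 = 6.7205 kJ
Q2 (latent) = 1.2640 * 328.5880 = 415.3352 kJ
Q3 (sensible, liquid) = 1.2640 * 3.2580 * 57.5270 = 236.9026 kJ
Q_total = 658.9584 kJ

658.9584 kJ


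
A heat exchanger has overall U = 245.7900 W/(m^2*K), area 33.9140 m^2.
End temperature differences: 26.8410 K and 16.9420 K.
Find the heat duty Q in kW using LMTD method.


LMTD = 21.5133 K
Q = 245.7900 * 33.9140 * 21.5133 = 179328.5544 W = 179.3286 kW

179.3286 kW


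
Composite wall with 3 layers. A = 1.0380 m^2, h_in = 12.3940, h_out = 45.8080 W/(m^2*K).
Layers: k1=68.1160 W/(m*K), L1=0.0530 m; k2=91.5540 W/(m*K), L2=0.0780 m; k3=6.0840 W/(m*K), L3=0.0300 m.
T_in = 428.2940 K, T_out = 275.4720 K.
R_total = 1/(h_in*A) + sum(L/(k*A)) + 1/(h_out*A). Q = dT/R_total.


R_conv_in = 1/(12.3940*1.0380) = 0.0777
R_1 = 0.0530/(68.1160*1.0380) = 0.0007
R_2 = 0.0780/(91.5540*1.0380) = 0.0008
R_3 = 0.0300/(6.0840*1.0380) = 0.0048
R_conv_out = 1/(45.8080*1.0380) = 0.0210
R_total = 0.1051 K/W
Q = 152.8220 / 0.1051 = 1454.3073 W

R_total = 0.1051 K/W, Q = 1454.3073 W


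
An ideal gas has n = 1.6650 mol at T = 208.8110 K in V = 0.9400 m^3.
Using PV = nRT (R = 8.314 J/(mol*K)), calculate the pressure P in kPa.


P = nRT/V = 1.6650 * 8.314 * 208.8110 / 0.9400
= 2890.5310 / 0.9400 = 3075.0330 Pa = 3.0750 kPa

3.0750 kPa


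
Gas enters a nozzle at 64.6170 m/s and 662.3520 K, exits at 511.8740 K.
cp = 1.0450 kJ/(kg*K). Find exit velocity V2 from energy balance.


dT = 150.4780 K
2*cp*1000*dT = 314499.0200
V1^2 = 4175.3567
V2 = sqrt(318674.3767) = 564.5125 m/s

564.5125 m/s


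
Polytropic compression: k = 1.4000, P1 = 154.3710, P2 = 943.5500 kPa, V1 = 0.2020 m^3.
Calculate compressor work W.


(k-1)/k = 0.2857
(P2/P1)^exp = 1.6774
W = 3.5000 * 154.3710 * 0.2020 * (1.6774 - 1) = 73.9281 kJ

73.9281 kJ


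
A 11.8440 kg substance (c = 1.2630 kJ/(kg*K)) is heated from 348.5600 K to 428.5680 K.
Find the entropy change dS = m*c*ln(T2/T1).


T2/T1 = 1.2295
ln(T2/T1) = 0.2066
dS = 11.8440 * 1.2630 * 0.2066 = 3.0911 kJ/K

3.0911 kJ/K


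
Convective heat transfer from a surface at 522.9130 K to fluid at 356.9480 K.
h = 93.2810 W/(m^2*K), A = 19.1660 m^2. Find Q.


dT = 165.9650 K
Q = 93.2810 * 19.1660 * 165.9650 = 296716.1514 W

296716.1514 W


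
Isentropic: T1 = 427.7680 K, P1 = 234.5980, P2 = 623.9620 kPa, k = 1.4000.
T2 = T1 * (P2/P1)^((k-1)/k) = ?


(k-1)/k = 0.2857
(P2/P1)^exp = 1.3225
T2 = 427.7680 * 1.3225 = 565.7042 K

565.7042 K


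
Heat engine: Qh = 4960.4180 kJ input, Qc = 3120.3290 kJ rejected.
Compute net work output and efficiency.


W = 4960.4180 - 3120.3290 = 1840.0890 kJ
eta = 1840.0890 / 4960.4180 = 0.3710 = 37.0954%

W = 1840.0890 kJ, eta = 37.0954%


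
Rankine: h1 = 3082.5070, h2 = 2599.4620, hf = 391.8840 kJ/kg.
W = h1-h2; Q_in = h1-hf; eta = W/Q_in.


W = 483.0450 kJ/kg
Q_in = 2690.6230 kJ/kg
eta = 0.1795 = 17.9529%

eta = 17.9529%


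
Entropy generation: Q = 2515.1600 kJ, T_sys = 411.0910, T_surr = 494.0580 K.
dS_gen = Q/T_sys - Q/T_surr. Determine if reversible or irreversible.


dS_sys = 2515.1600/411.0910 = 6.1183 kJ/K
dS_surr = -2515.1600/494.0580 = -5.0908 kJ/K
dS_gen = 6.1183 - 5.0908 = 1.0274 kJ/K (irreversible)

dS_gen = 1.0274 kJ/K, irreversible


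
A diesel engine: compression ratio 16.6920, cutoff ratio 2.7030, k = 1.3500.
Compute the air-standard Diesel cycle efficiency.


r^(k-1) = 2.6784
rc^k = 3.8282
eta = 0.5407 = 54.0717%

54.0717%


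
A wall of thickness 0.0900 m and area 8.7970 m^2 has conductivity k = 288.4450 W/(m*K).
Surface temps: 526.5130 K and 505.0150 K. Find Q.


dT = 21.4980 K
Q = 288.4450 * 8.7970 * 21.4980 / 0.0900 = 606112.3822 W

606112.3822 W


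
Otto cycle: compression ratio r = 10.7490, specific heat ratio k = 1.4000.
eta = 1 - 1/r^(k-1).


r^(k-1) = 2.5855
eta = 1 - 1/2.5855 = 0.6132 = 61.3230%

61.3230%


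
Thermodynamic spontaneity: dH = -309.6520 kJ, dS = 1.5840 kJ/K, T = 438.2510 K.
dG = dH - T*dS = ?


T*dS = 438.2510 * 1.5840 = 694.1896 kJ
dG = -309.6520 - 694.1896 = -1003.8416 kJ (spontaneous)

dG = -1003.8416 kJ, spontaneous


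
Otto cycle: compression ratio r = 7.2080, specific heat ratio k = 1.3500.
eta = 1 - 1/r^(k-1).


r^(k-1) = 1.9963
eta = 1 - 1/1.9963 = 0.4991 = 49.9084%

49.9084%


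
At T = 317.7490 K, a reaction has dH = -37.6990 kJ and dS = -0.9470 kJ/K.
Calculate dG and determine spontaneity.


T*dS = 317.7490 * -0.9470 = -300.9083 kJ
dG = -37.6990 + 300.9083 = 263.2093 kJ (non-spontaneous)

dG = 263.2093 kJ, non-spontaneous


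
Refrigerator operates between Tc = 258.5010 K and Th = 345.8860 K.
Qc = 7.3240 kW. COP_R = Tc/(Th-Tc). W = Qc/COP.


COP = 258.5010 / 87.3850 = 2.9582
W = 7.3240 / 2.9582 = 2.4758 kW

COP = 2.9582, W = 2.4758 kW


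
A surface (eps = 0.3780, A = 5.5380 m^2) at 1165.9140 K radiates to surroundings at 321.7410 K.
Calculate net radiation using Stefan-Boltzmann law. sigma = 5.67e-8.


T^4 = 1.8478e+12
Tsurr^4 = 1.0716e+10
Q = 0.3780 * 5.67e-8 * 5.5380 * 1.8371e+12 = 218055.9979 W

218055.9979 W


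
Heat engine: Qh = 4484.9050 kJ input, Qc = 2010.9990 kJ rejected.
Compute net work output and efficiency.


W = 4484.9050 - 2010.9990 = 2473.9060 kJ
eta = 2473.9060 / 4484.9050 = 0.5516 = 55.1607%

W = 2473.9060 kJ, eta = 55.1607%


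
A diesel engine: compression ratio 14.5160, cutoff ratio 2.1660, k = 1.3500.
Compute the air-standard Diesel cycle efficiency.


r^(k-1) = 2.5506
rc^k = 2.8388
eta = 0.5420 = 54.2004%

54.2004%


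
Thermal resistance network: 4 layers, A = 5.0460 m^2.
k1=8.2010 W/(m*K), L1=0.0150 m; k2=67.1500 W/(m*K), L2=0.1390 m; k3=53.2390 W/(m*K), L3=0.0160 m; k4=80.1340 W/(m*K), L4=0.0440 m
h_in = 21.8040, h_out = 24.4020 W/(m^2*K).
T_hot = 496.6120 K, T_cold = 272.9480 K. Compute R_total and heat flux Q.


R_conv_in = 1/(21.8040*5.0460) = 0.0091
R_1 = 0.0150/(8.2010*5.0460) = 0.0004
R_2 = 0.1390/(67.1500*5.0460) = 0.0004
R_3 = 0.0160/(53.2390*5.0460) = 5.9558e-05
R_4 = 0.0440/(80.1340*5.0460) = 0.0001
R_conv_out = 1/(24.4020*5.0460) = 0.0081
R_total = 0.0182 K/W
Q = 223.6640 / 0.0182 = 12322.1246 W

R_total = 0.0182 K/W, Q = 12322.1246 W


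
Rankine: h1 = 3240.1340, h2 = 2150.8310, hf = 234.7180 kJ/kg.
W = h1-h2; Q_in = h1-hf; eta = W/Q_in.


W = 1089.3030 kJ/kg
Q_in = 3005.4160 kJ/kg
eta = 0.3624 = 36.2447%

eta = 36.2447%


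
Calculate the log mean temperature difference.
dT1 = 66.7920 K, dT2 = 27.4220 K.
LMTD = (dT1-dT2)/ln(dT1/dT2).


dT1/dT2 = 2.4357
ln(dT1/dT2) = 0.8902
LMTD = 39.3700 / 0.8902 = 44.2241 K

44.2241 K


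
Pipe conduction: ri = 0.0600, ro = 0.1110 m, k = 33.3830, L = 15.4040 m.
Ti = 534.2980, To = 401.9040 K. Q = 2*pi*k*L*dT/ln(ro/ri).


dT = 132.3940 K
ln(ro/ri) = 0.6152
Q = 2*pi*33.3830*15.4040*132.3940 / 0.6152 = 695345.8318 W

695345.8318 W


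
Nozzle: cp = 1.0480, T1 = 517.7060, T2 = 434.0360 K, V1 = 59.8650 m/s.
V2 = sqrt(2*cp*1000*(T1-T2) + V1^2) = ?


dT = 83.6700 K
2*cp*1000*dT = 175372.3200
V1^2 = 3583.8182
V2 = sqrt(178956.1382) = 423.0321 m/s

423.0321 m/s


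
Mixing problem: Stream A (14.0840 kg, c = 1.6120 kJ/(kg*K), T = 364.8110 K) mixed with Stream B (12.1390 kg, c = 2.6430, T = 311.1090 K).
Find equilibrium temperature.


num = 18263.8803
den = 54.7868
Tf = 333.3629 K

333.3629 K


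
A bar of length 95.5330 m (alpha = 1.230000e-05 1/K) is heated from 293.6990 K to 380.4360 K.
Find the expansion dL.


dT = 86.7370 K
dL = 1.230000e-05 * 95.5330 * 86.7370 = 0.101921 m
L_final = 95.634921 m

dL = 0.101921 m


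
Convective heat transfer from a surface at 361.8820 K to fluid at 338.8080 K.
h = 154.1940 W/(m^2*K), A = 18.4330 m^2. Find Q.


dT = 23.0740 K
Q = 154.1940 * 18.4330 * 23.0740 = 65582.2611 W

65582.2611 W


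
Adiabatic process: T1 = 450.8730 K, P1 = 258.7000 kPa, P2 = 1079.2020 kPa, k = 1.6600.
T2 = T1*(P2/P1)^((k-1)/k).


(k-1)/k = 0.3976
(P2/P1)^exp = 1.7645
T2 = 450.8730 * 1.7645 = 795.5767 K

795.5767 K


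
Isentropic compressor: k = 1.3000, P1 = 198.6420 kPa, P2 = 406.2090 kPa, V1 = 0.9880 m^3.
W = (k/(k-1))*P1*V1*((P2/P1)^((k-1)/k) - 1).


(k-1)/k = 0.2308
(P2/P1)^exp = 1.1795
W = 4.3333 * 198.6420 * 0.9880 * (1.1795 - 1) = 152.6495 kJ

152.6495 kJ


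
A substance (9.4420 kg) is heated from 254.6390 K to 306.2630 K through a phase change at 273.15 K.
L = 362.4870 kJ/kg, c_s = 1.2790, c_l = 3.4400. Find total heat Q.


Q1 (sensible, solid) = 9.4420 * 1.2790 * 18.5110 = 223.5447 kJ
Q2 (latent) = 9.4420 * 362.4870 = 3422.6023 kJ
Q3 (sensible, liquid) = 9.4420 * 3.4400 * 33.1130 = 1075.5261 kJ
Q_total = 4721.6731 kJ

4721.6731 kJ


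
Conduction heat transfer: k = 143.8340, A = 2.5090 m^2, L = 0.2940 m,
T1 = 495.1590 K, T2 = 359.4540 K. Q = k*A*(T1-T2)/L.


dT = 135.7050 K
Q = 143.8340 * 2.5090 * 135.7050 / 0.2940 = 166575.3516 W

166575.3516 W


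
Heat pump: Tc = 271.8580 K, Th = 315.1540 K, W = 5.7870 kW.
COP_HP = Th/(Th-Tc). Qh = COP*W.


COP = 315.1540 / 43.2960 = 7.2791
Qh = 7.2791 * 5.7870 = 42.1239 kW

COP = 7.2791, Qh = 42.1239 kW


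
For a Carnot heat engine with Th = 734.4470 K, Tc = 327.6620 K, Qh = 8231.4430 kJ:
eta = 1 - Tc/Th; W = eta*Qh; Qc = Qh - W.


eta = 1 - 327.6620/734.4470 = 0.5539
W = 0.5539 * 8231.4430 = 4559.1139 kJ
Qc = 8231.4430 - 4559.1139 = 3672.3291 kJ

eta = 55.3866%, W = 4559.1139 kJ, Qc = 3672.3291 kJ


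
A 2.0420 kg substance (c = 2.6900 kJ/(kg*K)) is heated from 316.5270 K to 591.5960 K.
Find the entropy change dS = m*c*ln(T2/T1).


T2/T1 = 1.8690
ln(T2/T1) = 0.6254
dS = 2.0420 * 2.6900 * 0.6254 = 3.4354 kJ/K

3.4354 kJ/K


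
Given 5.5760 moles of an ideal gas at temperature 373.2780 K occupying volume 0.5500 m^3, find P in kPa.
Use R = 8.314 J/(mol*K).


P = nRT/V = 5.5760 * 8.314 * 373.2780 / 0.5500
= 17304.7440 / 0.5500 = 31463.1710 Pa = 31.4632 kPa

31.4632 kPa


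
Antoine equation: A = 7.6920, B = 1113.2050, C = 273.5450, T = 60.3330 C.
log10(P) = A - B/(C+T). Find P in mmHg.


C+T = 333.8780
B/(C+T) = 3.3342
log10(P) = 7.6920 - 3.3342 = 4.3578
P = 10^4.3578 = 22794.6553 mmHg

22794.6553 mmHg


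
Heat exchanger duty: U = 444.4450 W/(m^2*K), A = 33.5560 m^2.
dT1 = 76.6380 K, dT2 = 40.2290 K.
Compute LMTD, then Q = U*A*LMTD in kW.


LMTD = 56.4914 K
Q = 444.4450 * 33.5560 * 56.4914 = 842501.5954 W = 842.5016 kW

842.5016 kW


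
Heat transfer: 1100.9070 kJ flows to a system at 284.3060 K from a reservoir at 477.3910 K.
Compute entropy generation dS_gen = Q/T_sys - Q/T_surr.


dS_sys = 1100.9070/284.3060 = 3.8723 kJ/K
dS_surr = -1100.9070/477.3910 = -2.3061 kJ/K
dS_gen = 3.8723 - 2.3061 = 1.5662 kJ/K (irreversible)

dS_gen = 1.5662 kJ/K, irreversible


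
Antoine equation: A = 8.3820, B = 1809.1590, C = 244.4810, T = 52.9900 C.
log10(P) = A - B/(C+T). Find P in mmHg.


C+T = 297.4710
B/(C+T) = 6.0818
log10(P) = 8.3820 - 6.0818 = 2.3002
P = 10^2.3002 = 199.6183 mmHg

199.6183 mmHg


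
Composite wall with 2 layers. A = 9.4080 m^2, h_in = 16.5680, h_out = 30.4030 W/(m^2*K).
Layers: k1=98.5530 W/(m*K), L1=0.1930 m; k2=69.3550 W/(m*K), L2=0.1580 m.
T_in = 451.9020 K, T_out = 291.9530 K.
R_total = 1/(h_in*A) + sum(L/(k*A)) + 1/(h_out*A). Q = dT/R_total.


R_conv_in = 1/(16.5680*9.4080) = 0.0064
R_1 = 0.1930/(98.5530*9.4080) = 0.0002
R_2 = 0.1580/(69.3550*9.4080) = 0.0002
R_conv_out = 1/(30.4030*9.4080) = 0.0035
R_total = 0.0104 K/W
Q = 159.9490 / 0.0104 = 15436.1790 W

R_total = 0.0104 K/W, Q = 15436.1790 W


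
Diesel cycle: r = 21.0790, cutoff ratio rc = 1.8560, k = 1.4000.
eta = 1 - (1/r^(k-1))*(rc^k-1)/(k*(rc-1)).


r^(k-1) = 3.3849
rc^k = 2.3769
eta = 0.6606 = 66.0564%

66.0564%


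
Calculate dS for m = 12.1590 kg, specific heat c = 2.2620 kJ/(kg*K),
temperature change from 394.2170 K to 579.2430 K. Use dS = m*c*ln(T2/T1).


T2/T1 = 1.4694
ln(T2/T1) = 0.3848
dS = 12.1590 * 2.2620 * 0.3848 = 10.5840 kJ/K

10.5840 kJ/K


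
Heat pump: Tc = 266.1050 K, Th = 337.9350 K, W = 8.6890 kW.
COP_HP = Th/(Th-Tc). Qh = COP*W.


COP = 337.9350 / 71.8300 = 4.7046
Qh = 4.7046 * 8.6890 = 40.8787 kW

COP = 4.7046, Qh = 40.8787 kW


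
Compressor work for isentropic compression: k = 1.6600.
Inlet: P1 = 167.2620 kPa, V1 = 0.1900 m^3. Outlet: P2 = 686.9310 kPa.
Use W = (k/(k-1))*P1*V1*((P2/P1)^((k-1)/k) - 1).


(k-1)/k = 0.3976
(P2/P1)^exp = 1.7536
W = 2.5152 * 167.2620 * 0.1900 * (1.7536 - 1) = 60.2351 kJ

60.2351 kJ


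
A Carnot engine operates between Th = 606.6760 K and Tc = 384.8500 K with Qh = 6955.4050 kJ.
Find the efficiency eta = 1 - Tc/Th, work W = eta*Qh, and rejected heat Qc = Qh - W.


eta = 1 - 384.8500/606.6760 = 0.3656
W = 0.3656 * 6955.4050 = 2543.1856 kJ
Qc = 6955.4050 - 2543.1856 = 4412.2194 kJ

eta = 36.5642%, W = 2543.1856 kJ, Qc = 4412.2194 kJ


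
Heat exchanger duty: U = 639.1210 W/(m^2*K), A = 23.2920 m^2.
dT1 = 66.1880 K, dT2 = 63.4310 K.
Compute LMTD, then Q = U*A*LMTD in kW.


LMTD = 64.7997 K
Q = 639.1210 * 23.2920 * 64.7997 = 964635.0402 W = 964.6350 kW

964.6350 kW


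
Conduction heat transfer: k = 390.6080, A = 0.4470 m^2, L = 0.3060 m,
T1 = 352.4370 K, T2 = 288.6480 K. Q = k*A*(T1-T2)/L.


dT = 63.7890 K
Q = 390.6080 * 0.4470 * 63.7890 / 0.3060 = 36397.6232 W

36397.6232 W


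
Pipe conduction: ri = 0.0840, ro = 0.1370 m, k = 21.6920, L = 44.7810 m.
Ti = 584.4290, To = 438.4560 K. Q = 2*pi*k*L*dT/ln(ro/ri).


dT = 145.9730 K
ln(ro/ri) = 0.4892
Q = 2*pi*21.6920*44.7810*145.9730 / 0.4892 = 1821340.6680 W

1821340.6680 W


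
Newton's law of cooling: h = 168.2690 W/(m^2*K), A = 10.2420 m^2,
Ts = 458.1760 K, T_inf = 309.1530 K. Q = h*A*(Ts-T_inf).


dT = 149.0230 K
Q = 168.2690 * 10.2420 * 149.0230 = 256827.8921 W

256827.8921 W


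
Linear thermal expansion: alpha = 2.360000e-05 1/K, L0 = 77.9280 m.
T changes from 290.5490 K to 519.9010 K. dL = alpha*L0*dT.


dT = 229.3520 K
dL = 2.360000e-05 * 77.9280 * 229.3520 = 0.421801 m
L_final = 78.349801 m

dL = 0.421801 m


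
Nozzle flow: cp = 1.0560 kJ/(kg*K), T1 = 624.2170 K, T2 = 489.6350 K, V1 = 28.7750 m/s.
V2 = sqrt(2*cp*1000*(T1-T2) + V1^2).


dT = 134.5820 K
2*cp*1000*dT = 284237.1840
V1^2 = 828.0006
V2 = sqrt(285065.1846) = 533.9150 m/s

533.9150 m/s


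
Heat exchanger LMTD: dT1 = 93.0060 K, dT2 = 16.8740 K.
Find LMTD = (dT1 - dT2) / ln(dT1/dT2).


dT1/dT2 = 5.5118
ln(dT1/dT2) = 1.7069
LMTD = 76.1320 / 1.7069 = 44.6028 K

44.6028 K


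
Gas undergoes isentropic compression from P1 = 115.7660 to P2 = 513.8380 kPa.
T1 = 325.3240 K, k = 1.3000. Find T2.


(k-1)/k = 0.2308
(P2/P1)^exp = 1.4105
T2 = 325.3240 * 1.4105 = 458.8602 K

458.8602 K


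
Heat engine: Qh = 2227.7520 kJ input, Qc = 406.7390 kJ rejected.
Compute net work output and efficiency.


W = 2227.7520 - 406.7390 = 1821.0130 kJ
eta = 1821.0130 / 2227.7520 = 0.8174 = 81.7422%

W = 1821.0130 kJ, eta = 81.7422%


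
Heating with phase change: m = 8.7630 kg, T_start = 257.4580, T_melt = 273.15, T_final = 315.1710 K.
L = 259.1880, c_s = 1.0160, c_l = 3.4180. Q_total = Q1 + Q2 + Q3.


Q1 (sensible, solid) = 8.7630 * 1.0160 * 15.6920 = 139.7091 kJ
Q2 (latent) = 8.7630 * 259.1880 = 2271.2644 kJ
Q3 (sensible, liquid) = 8.7630 * 3.4180 * 42.0210 = 1258.6102 kJ
Q_total = 3669.5838 kJ

3669.5838 kJ


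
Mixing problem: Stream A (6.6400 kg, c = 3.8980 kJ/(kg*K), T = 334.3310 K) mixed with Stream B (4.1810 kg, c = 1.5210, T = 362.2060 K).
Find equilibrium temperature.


num = 10956.7726
den = 32.2420
Tf = 339.8290 K

339.8290 K


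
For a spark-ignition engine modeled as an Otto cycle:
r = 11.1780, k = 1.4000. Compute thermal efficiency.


r^(k-1) = 2.6263
eta = 1 - 1/2.6263 = 0.6192 = 61.9237%

61.9237%


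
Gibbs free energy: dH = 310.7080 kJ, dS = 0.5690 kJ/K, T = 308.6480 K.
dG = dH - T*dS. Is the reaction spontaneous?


T*dS = 308.6480 * 0.5690 = 175.6207 kJ
dG = 310.7080 - 175.6207 = 135.0873 kJ (non-spontaneous)

dG = 135.0873 kJ, non-spontaneous


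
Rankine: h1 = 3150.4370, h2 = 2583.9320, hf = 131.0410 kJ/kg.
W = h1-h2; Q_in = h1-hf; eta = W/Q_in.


W = 566.5050 kJ/kg
Q_in = 3019.3960 kJ/kg
eta = 0.1876 = 18.7622%

eta = 18.7622%


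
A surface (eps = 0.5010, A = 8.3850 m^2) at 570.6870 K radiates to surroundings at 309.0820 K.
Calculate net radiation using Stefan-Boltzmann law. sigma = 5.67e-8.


T^4 = 1.0607e+11
Tsurr^4 = 9.1263e+09
Q = 0.5010 * 5.67e-8 * 8.3850 * 9.6944e+10 = 23090.9989 W

23090.9989 W


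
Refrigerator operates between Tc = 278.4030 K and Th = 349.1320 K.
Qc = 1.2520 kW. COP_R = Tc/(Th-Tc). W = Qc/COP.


COP = 278.4030 / 70.7290 = 3.9362
W = 1.2520 / 3.9362 = 0.3181 kW

COP = 3.9362, W = 0.3181 kW


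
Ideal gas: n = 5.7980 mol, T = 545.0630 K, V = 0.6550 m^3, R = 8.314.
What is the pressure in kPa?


P = nRT/V = 5.7980 * 8.314 * 545.0630 / 0.6550
= 26274.5286 / 0.6550 = 40113.7842 Pa = 40.1138 kPa

40.1138 kPa


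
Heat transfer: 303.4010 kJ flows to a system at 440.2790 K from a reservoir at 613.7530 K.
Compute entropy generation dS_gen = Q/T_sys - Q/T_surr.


dS_sys = 303.4010/440.2790 = 0.6891 kJ/K
dS_surr = -303.4010/613.7530 = -0.4943 kJ/K
dS_gen = 0.6891 - 0.4943 = 0.1948 kJ/K (irreversible)

dS_gen = 0.1948 kJ/K, irreversible


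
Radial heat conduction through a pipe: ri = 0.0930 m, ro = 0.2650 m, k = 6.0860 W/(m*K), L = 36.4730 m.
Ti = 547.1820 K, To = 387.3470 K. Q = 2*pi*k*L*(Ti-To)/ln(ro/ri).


dT = 159.8350 K
ln(ro/ri) = 1.0471
Q = 2*pi*6.0860*36.4730*159.8350 / 1.0471 = 212889.6011 W

212889.6011 W


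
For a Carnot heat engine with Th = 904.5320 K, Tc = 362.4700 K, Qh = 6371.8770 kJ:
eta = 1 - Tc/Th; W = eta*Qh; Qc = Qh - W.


eta = 1 - 362.4700/904.5320 = 0.5993
W = 0.5993 * 6371.8770 = 3818.4966 kJ
Qc = 6371.8770 - 3818.4966 = 2553.3804 kJ

eta = 59.9273%, W = 3818.4966 kJ, Qc = 2553.3804 kJ


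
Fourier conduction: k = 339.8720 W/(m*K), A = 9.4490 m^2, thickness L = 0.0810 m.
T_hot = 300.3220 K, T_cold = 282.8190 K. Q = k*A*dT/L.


dT = 17.5030 K
Q = 339.8720 * 9.4490 * 17.5030 / 0.0810 = 693950.8468 W

693950.8468 W


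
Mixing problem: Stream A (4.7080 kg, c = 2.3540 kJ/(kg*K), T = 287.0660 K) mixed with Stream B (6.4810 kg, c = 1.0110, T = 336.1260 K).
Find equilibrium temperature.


num = 5383.8422
den = 17.6349
Tf = 305.2943 K

305.2943 K


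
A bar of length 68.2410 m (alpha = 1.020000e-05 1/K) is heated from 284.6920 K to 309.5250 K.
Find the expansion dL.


dT = 24.8330 K
dL = 1.020000e-05 * 68.2410 * 24.8330 = 0.017285 m
L_final = 68.258285 m

dL = 0.017285 m


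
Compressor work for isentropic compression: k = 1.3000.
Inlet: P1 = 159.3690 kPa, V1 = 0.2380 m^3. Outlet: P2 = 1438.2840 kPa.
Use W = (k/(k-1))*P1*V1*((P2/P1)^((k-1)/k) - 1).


(k-1)/k = 0.2308
(P2/P1)^exp = 1.6614
W = 4.3333 * 159.3690 * 0.2380 * (1.6614 - 1) = 108.7170 kJ

108.7170 kJ


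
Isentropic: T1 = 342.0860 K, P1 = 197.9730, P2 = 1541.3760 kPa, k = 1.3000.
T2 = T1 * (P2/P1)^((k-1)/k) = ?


(k-1)/k = 0.2308
(P2/P1)^exp = 1.6058
T2 = 342.0860 * 1.6058 = 549.3138 K

549.3138 K


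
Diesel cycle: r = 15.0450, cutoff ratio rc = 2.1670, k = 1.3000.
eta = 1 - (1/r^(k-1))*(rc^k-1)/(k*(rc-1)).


r^(k-1) = 2.2554
rc^k = 2.7329
eta = 0.4936 = 49.3557%

49.3557%


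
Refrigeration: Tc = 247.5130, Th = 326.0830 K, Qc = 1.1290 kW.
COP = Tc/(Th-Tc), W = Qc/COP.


COP = 247.5130 / 78.5700 = 3.1502
W = 1.1290 / 3.1502 = 0.3584 kW

COP = 3.1502, W = 0.3584 kW


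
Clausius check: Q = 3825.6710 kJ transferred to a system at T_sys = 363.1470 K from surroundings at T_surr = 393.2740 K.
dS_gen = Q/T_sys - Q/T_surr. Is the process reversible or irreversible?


dS_sys = 3825.6710/363.1470 = 10.5348 kJ/K
dS_surr = -3825.6710/393.2740 = -9.7277 kJ/K
dS_gen = 10.5348 - 9.7277 = 0.8070 kJ/K (irreversible)

dS_gen = 0.8070 kJ/K, irreversible


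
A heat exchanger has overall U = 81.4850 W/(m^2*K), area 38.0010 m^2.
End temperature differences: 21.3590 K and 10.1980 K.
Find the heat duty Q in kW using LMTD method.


LMTD = 15.0971 K
Q = 81.4850 * 38.0010 * 15.0971 = 46748.3107 W = 46.7483 kW

46.7483 kW


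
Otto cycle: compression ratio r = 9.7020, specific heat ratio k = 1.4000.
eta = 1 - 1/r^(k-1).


r^(k-1) = 2.4817
eta = 1 - 1/2.4817 = 0.5970 = 59.7046%

59.7046%


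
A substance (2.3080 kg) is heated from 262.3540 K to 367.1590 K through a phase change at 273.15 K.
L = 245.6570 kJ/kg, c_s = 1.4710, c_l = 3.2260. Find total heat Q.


Q1 (sensible, solid) = 2.3080 * 1.4710 * 10.7960 = 36.6532 kJ
Q2 (latent) = 2.3080 * 245.6570 = 566.9764 kJ
Q3 (sensible, liquid) = 2.3080 * 3.2260 * 94.0090 = 699.9542 kJ
Q_total = 1303.5837 kJ

1303.5837 kJ


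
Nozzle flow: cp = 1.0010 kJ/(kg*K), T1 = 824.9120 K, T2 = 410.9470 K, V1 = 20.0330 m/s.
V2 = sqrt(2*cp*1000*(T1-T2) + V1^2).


dT = 413.9650 K
2*cp*1000*dT = 828757.9300
V1^2 = 401.3211
V2 = sqrt(829159.2511) = 910.5818 m/s

910.5818 m/s


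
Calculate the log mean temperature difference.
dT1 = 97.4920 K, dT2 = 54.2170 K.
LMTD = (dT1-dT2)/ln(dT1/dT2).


dT1/dT2 = 1.7982
ln(dT1/dT2) = 0.5868
LMTD = 43.2750 / 0.5868 = 73.7505 K

73.7505 K


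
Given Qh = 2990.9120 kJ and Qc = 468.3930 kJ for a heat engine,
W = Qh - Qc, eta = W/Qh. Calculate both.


W = 2990.9120 - 468.3930 = 2522.5190 kJ
eta = 2522.5190 / 2990.9120 = 0.8434 = 84.3395%

W = 2522.5190 kJ, eta = 84.3395%


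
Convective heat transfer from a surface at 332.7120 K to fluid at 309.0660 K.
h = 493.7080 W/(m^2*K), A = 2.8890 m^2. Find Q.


dT = 23.6460 K
Q = 493.7080 * 2.8890 * 23.6460 = 33726.8198 W

33726.8198 W


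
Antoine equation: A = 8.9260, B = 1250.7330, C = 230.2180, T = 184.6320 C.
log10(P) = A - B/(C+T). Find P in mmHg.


C+T = 414.8500
B/(C+T) = 3.0149
log10(P) = 8.9260 - 3.0149 = 5.9111
P = 10^5.9111 = 814884.0509 mmHg

814884.0509 mmHg


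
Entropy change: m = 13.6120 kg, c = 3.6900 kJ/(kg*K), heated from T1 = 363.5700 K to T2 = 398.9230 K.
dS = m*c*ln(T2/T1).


T2/T1 = 1.0972
ln(T2/T1) = 0.0928
dS = 13.6120 * 3.6900 * 0.0928 = 4.6610 kJ/K

4.6610 kJ/K


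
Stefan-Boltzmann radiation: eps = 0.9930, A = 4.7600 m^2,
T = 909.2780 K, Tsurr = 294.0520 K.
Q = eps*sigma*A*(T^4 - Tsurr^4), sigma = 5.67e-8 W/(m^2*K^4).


T^4 = 6.8358e+11
Tsurr^4 = 7.4765e+09
Q = 0.9930 * 5.67e-8 * 4.7600 * 6.7610e+11 = 181196.5069 W

181196.5069 W


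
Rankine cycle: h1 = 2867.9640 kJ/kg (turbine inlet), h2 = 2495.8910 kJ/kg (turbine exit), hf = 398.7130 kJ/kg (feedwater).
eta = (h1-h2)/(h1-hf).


W = 372.0730 kJ/kg
Q_in = 2469.2510 kJ/kg
eta = 0.1507 = 15.0683%

eta = 15.0683%


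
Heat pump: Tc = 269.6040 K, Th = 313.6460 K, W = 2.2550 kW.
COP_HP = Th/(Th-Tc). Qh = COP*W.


COP = 313.6460 / 44.0420 = 7.1215
Qh = 7.1215 * 2.2550 = 16.0590 kW

COP = 7.1215, Qh = 16.0590 kW


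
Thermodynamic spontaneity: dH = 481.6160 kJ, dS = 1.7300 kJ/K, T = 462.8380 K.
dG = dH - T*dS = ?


T*dS = 462.8380 * 1.7300 = 800.7097 kJ
dG = 481.6160 - 800.7097 = -319.0937 kJ (spontaneous)

dG = -319.0937 kJ, spontaneous


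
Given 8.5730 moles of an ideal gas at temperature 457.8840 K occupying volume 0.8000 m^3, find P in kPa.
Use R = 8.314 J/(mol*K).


P = nRT/V = 8.5730 * 8.314 * 457.8840 / 0.8000
= 32636.1043 / 0.8000 = 40795.1303 Pa = 40.7951 kPa

40.7951 kPa


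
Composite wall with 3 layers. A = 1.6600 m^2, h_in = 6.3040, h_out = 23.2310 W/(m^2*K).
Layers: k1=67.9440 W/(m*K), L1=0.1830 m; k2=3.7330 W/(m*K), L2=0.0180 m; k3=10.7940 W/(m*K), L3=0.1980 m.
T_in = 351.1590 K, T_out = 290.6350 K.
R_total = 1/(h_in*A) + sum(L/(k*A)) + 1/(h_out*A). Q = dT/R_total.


R_conv_in = 1/(6.3040*1.6600) = 0.0956
R_1 = 0.1830/(67.9440*1.6600) = 0.0016
R_2 = 0.0180/(3.7330*1.6600) = 0.0029
R_3 = 0.1980/(10.7940*1.6600) = 0.0111
R_conv_out = 1/(23.2310*1.6600) = 0.0259
R_total = 0.1371 K/W
Q = 60.5240 / 0.1371 = 441.5594 W

R_total = 0.1371 K/W, Q = 441.5594 W


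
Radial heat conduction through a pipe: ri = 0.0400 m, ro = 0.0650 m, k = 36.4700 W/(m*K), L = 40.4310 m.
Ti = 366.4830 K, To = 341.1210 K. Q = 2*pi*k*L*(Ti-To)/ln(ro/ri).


dT = 25.3620 K
ln(ro/ri) = 0.4855
Q = 2*pi*36.4700*40.4310*25.3620 / 0.4855 = 483968.8250 W

483968.8250 W


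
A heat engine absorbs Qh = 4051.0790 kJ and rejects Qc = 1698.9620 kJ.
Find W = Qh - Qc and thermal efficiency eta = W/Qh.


W = 4051.0790 - 1698.9620 = 2352.1170 kJ
eta = 2352.1170 / 4051.0790 = 0.5806 = 58.0615%

W = 2352.1170 kJ, eta = 58.0615%


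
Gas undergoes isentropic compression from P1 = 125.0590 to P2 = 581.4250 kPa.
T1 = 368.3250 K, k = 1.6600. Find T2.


(k-1)/k = 0.3976
(P2/P1)^exp = 1.8422
T2 = 368.3250 * 1.8422 = 678.5386 K

678.5386 K


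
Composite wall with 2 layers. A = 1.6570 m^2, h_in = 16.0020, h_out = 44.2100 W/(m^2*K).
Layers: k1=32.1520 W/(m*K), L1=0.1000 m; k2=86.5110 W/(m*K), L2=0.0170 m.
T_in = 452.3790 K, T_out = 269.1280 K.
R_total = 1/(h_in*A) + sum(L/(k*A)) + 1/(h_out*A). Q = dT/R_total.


R_conv_in = 1/(16.0020*1.6570) = 0.0377
R_1 = 0.1000/(32.1520*1.6570) = 0.0019
R_2 = 0.0170/(86.5110*1.6570) = 0.0001
R_conv_out = 1/(44.2100*1.6570) = 0.0137
R_total = 0.0534 K/W
Q = 183.2510 / 0.0534 = 3434.2112 W

R_total = 0.0534 K/W, Q = 3434.2112 W


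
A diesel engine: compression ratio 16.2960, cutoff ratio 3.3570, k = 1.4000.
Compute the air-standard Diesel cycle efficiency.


r^(k-1) = 3.0537
rc^k = 5.4492
eta = 0.5585 = 55.8469%

55.8469%


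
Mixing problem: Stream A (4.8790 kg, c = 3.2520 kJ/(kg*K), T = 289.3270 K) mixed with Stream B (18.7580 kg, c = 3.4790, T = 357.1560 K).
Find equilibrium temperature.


num = 27898.2819
den = 81.1256
Tf = 343.8900 K

343.8900 K


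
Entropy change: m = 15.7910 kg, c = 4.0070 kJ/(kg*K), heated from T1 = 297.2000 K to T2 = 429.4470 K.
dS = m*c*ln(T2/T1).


T2/T1 = 1.4450
ln(T2/T1) = 0.3681
dS = 15.7910 * 4.0070 * 0.3681 = 23.2909 kJ/K

23.2909 kJ/K


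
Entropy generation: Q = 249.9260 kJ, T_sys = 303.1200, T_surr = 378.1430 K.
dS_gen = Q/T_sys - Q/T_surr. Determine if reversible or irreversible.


dS_sys = 249.9260/303.1200 = 0.8245 kJ/K
dS_surr = -249.9260/378.1430 = -0.6609 kJ/K
dS_gen = 0.8245 - 0.6609 = 0.1636 kJ/K (irreversible)

dS_gen = 0.1636 kJ/K, irreversible


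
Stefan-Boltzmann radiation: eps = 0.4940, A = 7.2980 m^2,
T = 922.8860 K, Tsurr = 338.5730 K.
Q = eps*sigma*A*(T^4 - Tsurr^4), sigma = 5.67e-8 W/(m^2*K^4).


T^4 = 7.2542e+11
Tsurr^4 = 1.3140e+10
Q = 0.4940 * 5.67e-8 * 7.2980 * 7.1228e+11 = 145601.9249 W

145601.9249 W


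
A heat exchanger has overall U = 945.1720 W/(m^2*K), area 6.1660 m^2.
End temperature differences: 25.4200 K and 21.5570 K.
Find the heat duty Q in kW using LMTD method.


LMTD = 23.4355 K
Q = 945.1720 * 6.1660 * 23.4355 = 136580.2372 W = 136.5802 kW

136.5802 kW


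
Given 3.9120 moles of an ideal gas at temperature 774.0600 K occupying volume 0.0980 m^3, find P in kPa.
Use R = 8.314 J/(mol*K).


P = nRT/V = 3.9120 * 8.314 * 774.0600 / 0.0980
= 25175.8123 / 0.0980 = 256896.0438 Pa = 256.8960 kPa

256.8960 kPa


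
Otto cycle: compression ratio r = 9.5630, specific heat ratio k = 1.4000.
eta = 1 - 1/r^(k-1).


r^(k-1) = 2.4674
eta = 1 - 1/2.4674 = 0.5947 = 59.4713%

59.4713%


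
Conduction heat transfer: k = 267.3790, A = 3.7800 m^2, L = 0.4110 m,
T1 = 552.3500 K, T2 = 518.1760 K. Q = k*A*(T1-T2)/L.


dT = 34.1740 K
Q = 267.3790 * 3.7800 * 34.1740 / 0.4110 = 84037.4929 W

84037.4929 W


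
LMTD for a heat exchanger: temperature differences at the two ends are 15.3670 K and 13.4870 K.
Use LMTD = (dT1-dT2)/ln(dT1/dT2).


dT1/dT2 = 1.1394
ln(dT1/dT2) = 0.1305
LMTD = 1.8800 / 0.1305 = 14.4066 K

14.4066 K


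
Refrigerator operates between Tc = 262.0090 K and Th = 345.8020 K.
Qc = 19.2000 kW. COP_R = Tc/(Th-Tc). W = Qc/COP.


COP = 262.0090 / 83.7930 = 3.1269
W = 19.2000 / 3.1269 = 6.1403 kW

COP = 3.1269, W = 6.1403 kW


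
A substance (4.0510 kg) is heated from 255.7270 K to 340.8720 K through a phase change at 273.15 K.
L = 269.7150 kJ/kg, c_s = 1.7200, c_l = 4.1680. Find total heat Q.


Q1 (sensible, solid) = 4.0510 * 1.7200 * 17.4230 = 121.3986 kJ
Q2 (latent) = 4.0510 * 269.7150 = 1092.6155 kJ
Q3 (sensible, liquid) = 4.0510 * 4.1680 * 67.7220 = 1143.4567 kJ
Q_total = 2357.4708 kJ

2357.4708 kJ


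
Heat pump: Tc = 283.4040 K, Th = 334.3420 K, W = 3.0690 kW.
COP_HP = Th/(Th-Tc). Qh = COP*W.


COP = 334.3420 / 50.9380 = 6.5637
Qh = 6.5637 * 3.0690 = 20.1440 kW

COP = 6.5637, Qh = 20.1440 kW


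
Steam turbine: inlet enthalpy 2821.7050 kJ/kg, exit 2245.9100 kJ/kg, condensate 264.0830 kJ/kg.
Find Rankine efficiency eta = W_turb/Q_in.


W = 575.7950 kJ/kg
Q_in = 2557.6220 kJ/kg
eta = 0.2251 = 22.5129%

eta = 22.5129%


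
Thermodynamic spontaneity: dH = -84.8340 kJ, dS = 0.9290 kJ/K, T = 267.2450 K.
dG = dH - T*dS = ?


T*dS = 267.2450 * 0.9290 = 248.2706 kJ
dG = -84.8340 - 248.2706 = -333.1046 kJ (spontaneous)

dG = -333.1046 kJ, spontaneous


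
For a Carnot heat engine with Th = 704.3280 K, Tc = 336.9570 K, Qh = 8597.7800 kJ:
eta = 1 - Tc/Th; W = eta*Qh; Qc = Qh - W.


eta = 1 - 336.9570/704.3280 = 0.5216
W = 0.5216 * 8597.7800 = 4484.5229 kJ
Qc = 8597.7800 - 4484.5229 = 4113.2571 kJ

eta = 52.1591%, W = 4484.5229 kJ, Qc = 4113.2571 kJ


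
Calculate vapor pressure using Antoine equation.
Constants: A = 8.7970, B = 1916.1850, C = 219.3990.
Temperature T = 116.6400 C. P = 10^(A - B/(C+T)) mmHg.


C+T = 336.0390
B/(C+T) = 5.7023
log10(P) = 8.7970 - 5.7023 = 3.0947
P = 10^3.0947 = 1243.7421 mmHg

1243.7421 mmHg


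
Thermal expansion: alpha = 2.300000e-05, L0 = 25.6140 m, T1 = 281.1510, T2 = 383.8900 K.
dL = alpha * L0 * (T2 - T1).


dT = 102.7390 K
dL = 2.300000e-05 * 25.6140 * 102.7390 = 0.060526 m
L_final = 25.674526 m

dL = 0.060526 m


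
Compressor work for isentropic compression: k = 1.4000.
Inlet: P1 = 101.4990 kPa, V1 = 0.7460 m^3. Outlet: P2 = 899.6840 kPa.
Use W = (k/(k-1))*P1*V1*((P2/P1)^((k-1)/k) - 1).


(k-1)/k = 0.2857
(P2/P1)^exp = 1.8653
W = 3.5000 * 101.4990 * 0.7460 * (1.8653 - 1) = 229.3191 kJ

229.3191 kJ


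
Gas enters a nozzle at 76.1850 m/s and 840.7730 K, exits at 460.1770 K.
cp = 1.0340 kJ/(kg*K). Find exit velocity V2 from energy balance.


dT = 380.5960 K
2*cp*1000*dT = 787072.5280
V1^2 = 5804.1542
V2 = sqrt(792876.6822) = 890.4362 m/s

890.4362 m/s


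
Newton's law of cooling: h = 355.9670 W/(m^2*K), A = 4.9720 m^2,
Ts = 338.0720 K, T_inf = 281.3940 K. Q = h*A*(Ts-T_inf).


dT = 56.6780 K
Q = 355.9670 * 4.9720 * 56.6780 = 100312.5742 W

100312.5742 W


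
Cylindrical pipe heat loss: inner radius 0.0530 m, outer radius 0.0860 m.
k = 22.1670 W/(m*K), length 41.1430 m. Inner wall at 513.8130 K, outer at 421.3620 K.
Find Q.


dT = 92.4510 K
ln(ro/ri) = 0.4841
Q = 2*pi*22.1670*41.1430*92.4510 / 0.4841 = 1094458.5153 W

1094458.5153 W


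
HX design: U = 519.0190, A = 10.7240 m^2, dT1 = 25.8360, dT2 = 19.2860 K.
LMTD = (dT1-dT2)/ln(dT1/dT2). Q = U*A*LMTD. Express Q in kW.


LMTD = 22.4016 K
Q = 519.0190 * 10.7240 * 22.4016 = 124686.5769 W = 124.6866 kW

124.6866 kW


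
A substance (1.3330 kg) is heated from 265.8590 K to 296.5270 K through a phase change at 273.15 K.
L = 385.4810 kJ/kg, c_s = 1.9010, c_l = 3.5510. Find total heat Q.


Q1 (sensible, solid) = 1.3330 * 1.9010 * 7.2910 = 18.4756 kJ
Q2 (latent) = 1.3330 * 385.4810 = 513.8462 kJ
Q3 (sensible, liquid) = 1.3330 * 3.5510 * 23.3770 = 110.6546 kJ
Q_total = 642.9764 kJ

642.9764 kJ


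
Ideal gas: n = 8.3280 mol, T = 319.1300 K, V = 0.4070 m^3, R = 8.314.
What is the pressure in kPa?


P = nRT/V = 8.3280 * 8.314 * 319.1300 / 0.4070
= 22096.2395 / 0.4070 = 54290.5148 Pa = 54.2905 kPa

54.2905 kPa


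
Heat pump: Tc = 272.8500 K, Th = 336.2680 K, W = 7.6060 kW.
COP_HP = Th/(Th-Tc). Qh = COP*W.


COP = 336.2680 / 63.4180 = 5.3024
Qh = 5.3024 * 7.6060 = 40.3301 kW

COP = 5.3024, Qh = 40.3301 kW


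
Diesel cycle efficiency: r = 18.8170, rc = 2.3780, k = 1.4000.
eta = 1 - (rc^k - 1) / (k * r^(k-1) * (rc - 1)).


r^(k-1) = 3.2346
rc^k = 3.3628
eta = 0.6214 = 62.1363%

62.1363%


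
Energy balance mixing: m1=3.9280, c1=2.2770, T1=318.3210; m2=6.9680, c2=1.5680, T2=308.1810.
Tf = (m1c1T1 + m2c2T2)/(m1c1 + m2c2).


num = 6214.2122
den = 19.8699
Tf = 312.7453 K

312.7453 K


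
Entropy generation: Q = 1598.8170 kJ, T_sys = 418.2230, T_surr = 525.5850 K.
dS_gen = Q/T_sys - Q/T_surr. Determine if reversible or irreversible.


dS_sys = 1598.8170/418.2230 = 3.8229 kJ/K
dS_surr = -1598.8170/525.5850 = -3.0420 kJ/K
dS_gen = 3.8229 - 3.0420 = 0.7809 kJ/K (irreversible)

dS_gen = 0.7809 kJ/K, irreversible


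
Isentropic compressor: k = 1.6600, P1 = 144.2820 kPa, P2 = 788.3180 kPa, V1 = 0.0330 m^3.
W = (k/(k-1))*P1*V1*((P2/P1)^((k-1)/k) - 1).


(k-1)/k = 0.3976
(P2/P1)^exp = 1.9643
W = 2.5152 * 144.2820 * 0.0330 * (1.9643 - 1) = 11.5485 kJ

11.5485 kJ


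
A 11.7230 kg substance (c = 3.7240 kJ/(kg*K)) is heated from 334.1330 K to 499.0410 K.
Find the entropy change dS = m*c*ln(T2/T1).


T2/T1 = 1.4935
ln(T2/T1) = 0.4011
dS = 11.7230 * 3.7240 * 0.4011 = 17.5127 kJ/K

17.5127 kJ/K


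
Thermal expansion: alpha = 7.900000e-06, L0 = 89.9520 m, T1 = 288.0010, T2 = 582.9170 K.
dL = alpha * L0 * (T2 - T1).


dT = 294.9160 K
dL = 7.900000e-06 * 89.9520 * 294.9160 = 0.209573 m
L_final = 90.161573 m

dL = 0.209573 m


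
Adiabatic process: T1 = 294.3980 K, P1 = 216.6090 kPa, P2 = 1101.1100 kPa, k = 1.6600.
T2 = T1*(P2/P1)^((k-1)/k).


(k-1)/k = 0.3976
(P2/P1)^exp = 1.9088
T2 = 294.3980 * 1.9088 = 561.9465 K

561.9465 K


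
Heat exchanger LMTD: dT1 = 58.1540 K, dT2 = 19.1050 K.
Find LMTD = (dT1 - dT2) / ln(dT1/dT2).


dT1/dT2 = 3.0439
ln(dT1/dT2) = 1.1131
LMTD = 39.0490 / 1.1131 = 35.0799 K

35.0799 K


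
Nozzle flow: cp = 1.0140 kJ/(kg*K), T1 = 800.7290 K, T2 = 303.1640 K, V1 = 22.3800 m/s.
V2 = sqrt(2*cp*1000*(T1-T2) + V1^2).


dT = 497.5650 K
2*cp*1000*dT = 1009061.8200
V1^2 = 500.8644
V2 = sqrt(1009562.6844) = 1004.7700 m/s

1004.7700 m/s


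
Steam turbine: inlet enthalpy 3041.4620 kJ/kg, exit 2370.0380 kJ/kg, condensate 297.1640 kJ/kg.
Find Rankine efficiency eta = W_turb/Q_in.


W = 671.4240 kJ/kg
Q_in = 2744.2980 kJ/kg
eta = 0.2447 = 24.4661%

eta = 24.4661%


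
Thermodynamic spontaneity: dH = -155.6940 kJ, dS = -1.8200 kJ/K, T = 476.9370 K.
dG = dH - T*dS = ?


T*dS = 476.9370 * -1.8200 = -868.0253 kJ
dG = -155.6940 + 868.0253 = 712.3313 kJ (non-spontaneous)

dG = 712.3313 kJ, non-spontaneous


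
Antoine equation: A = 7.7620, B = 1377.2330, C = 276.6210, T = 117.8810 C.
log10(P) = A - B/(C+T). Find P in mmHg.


C+T = 394.5020
B/(C+T) = 3.4911
log10(P) = 7.7620 - 3.4911 = 4.2709
P = 10^4.2709 = 18660.9084 mmHg

18660.9084 mmHg


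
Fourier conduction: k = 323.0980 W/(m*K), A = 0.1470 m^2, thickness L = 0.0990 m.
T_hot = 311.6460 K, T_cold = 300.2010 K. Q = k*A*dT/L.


dT = 11.4450 K
Q = 323.0980 * 0.1470 * 11.4450 / 0.0990 = 5490.7568 W

5490.7568 W


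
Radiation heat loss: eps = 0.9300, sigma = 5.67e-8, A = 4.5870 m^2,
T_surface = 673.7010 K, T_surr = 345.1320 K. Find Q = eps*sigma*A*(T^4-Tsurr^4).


T^4 = 2.0600e+11
Tsurr^4 = 1.4189e+10
Q = 0.9300 * 5.67e-8 * 4.5870 * 1.9181e+11 = 46394.9514 W

46394.9514 W


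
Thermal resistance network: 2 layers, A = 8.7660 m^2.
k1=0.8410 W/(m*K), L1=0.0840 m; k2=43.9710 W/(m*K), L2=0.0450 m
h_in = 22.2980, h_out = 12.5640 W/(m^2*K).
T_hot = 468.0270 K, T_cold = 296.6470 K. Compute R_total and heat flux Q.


R_conv_in = 1/(22.2980*8.7660) = 0.0051
R_1 = 0.0840/(0.8410*8.7660) = 0.0114
R_2 = 0.0450/(43.9710*8.7660) = 0.0001
R_conv_out = 1/(12.5640*8.7660) = 0.0091
R_total = 0.0257 K/W
Q = 171.3800 / 0.0257 = 6666.7705 W

R_total = 0.0257 K/W, Q = 6666.7705 W


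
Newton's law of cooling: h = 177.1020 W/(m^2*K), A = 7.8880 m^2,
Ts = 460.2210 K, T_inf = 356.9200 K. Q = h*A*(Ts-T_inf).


dT = 103.3010 K
Q = 177.1020 * 7.8880 * 103.3010 = 144309.4905 W

144309.4905 W


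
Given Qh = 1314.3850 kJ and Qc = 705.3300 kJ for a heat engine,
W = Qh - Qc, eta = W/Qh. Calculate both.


W = 1314.3850 - 705.3300 = 609.0550 kJ
eta = 609.0550 / 1314.3850 = 0.4634 = 46.3376%

W = 609.0550 kJ, eta = 46.3376%


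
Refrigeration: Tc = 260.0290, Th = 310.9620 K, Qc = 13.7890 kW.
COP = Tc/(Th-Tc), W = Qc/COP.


COP = 260.0290 / 50.9330 = 5.1053
W = 13.7890 / 5.1053 = 2.7009 kW

COP = 5.1053, W = 2.7009 kW


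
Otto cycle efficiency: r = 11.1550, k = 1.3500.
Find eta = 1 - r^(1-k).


r^(k-1) = 2.3260
eta = 1 - 1/2.3260 = 0.5701 = 57.0082%

57.0082%


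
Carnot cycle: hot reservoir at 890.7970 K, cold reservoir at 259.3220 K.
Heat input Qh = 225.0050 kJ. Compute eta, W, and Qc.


eta = 1 - 259.3220/890.7970 = 0.7089
W = 0.7089 * 225.0050 = 159.5033 kJ
Qc = 225.0050 - 159.5033 = 65.5017 kJ

eta = 70.8888%, W = 159.5033 kJ, Qc = 65.5017 kJ


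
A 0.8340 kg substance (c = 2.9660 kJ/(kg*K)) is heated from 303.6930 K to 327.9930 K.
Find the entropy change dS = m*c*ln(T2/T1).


T2/T1 = 1.0800
ln(T2/T1) = 0.0770
dS = 0.8340 * 2.9660 * 0.0770 = 0.1904 kJ/K

0.1904 kJ/K


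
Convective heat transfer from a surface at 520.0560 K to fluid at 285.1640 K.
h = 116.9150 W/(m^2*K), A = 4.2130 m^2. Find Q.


dT = 234.8920 K
Q = 116.9150 * 4.2130 * 234.8920 = 115699.0835 W

115699.0835 W


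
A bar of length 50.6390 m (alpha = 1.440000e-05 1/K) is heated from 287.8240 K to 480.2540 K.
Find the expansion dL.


dT = 192.4300 K
dL = 1.440000e-05 * 50.6390 * 192.4300 = 0.140320 m
L_final = 50.779320 m

dL = 0.140320 m


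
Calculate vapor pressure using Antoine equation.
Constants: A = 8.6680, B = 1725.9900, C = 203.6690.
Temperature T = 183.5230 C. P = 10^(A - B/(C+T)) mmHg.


C+T = 387.1920
B/(C+T) = 4.4577
log10(P) = 8.6680 - 4.4577 = 4.2103
P = 10^4.2103 = 16228.9005 mmHg

16228.9005 mmHg
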